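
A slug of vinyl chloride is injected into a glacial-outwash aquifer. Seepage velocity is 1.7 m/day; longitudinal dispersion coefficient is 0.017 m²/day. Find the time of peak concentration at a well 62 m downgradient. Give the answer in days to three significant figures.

36.5 days

For the 1D instantaneous-source solution, setting ∂C/∂t = 0 at fixed x gives v²t² + 2Dt − x² = 0, so t = (√(D² + v²x²) − D)/v².
√(D² + v²x²) = √(0.017² + 1.7² × 62²) = 105.4; v² = 2.89.
t = (105.4 − 0.017)/2.89 = 36.5 days (vs. the pure-advection estimate x/v = 36.5 d).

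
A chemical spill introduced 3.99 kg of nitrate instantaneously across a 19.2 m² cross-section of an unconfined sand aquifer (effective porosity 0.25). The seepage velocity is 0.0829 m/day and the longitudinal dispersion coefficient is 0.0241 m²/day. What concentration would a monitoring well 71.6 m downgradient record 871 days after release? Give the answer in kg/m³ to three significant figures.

For an instantaneous plane source, C(x,t) = M/(n_e·A·√(4πDt)) · exp(−(x−vt)²/(4Dt)), with n_e·A the pore (flow) area.
Plume center vt = 0.0829 × 871 = 72.2059 m, so the well at 71.6 m is 0.6059 m upgradient of the peak.
√(4πDt) = 16.24 m, giving peak height M/(n_e·A·√(4πDt)) = 3.99/(0.25 × 19.2 × 16.24) = 0.05119 kg/m³.
(x−vt)²/(4Dt) = (-0.6059)²/(4 × 0.0241 × 871) = 0.004372; exp(−0.004372) = 0.9956.
C = 0.05119 × 0.9956 = 0.0510 kg/m³.

0.0510 kg/m³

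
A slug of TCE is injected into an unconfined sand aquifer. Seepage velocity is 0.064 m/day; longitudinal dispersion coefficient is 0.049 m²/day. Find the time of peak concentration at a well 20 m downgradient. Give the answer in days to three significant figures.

For the 1D instantaneous-source solution, setting ∂C/∂t = 0 at fixed x gives v²t² + 2Dt − x² = 0, so t = (√(D² + v²x²) − D)/v².
√(D² + v²x²) = √(0.049² + 0.064² × 20²) = 1.281; v² = 0.004096.
t = (1.281 − 0.049)/0.004096 = 301 days (vs. the pure-advection estimate x/v = 312 d).

301 days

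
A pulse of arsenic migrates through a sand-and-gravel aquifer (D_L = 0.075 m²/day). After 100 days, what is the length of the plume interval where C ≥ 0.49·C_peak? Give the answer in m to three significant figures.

9.25 m

The plume is Gaussian with σ = √(2Dt) = √(2 × 0.075 × 100) = 3.873 m.
C/C_peak = exp(−Δx²/(2σ²)) = 0.49 ⇒ Δx = σ·√(−2 ln 0.49) = 3.873 × 1.194 = 4.624 m.
Width = 2Δx = 9.25 m.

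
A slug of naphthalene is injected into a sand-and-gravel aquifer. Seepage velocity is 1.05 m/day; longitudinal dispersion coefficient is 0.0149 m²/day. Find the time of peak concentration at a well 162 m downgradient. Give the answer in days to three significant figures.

154 days

For the 1D instantaneous-source solution, setting ∂C/∂t = 0 at fixed x gives v²t² + 2Dt − x² = 0, so t = (√(D² + v²x²) − D)/v².
√(D² + v²x²) = √(0.0149² + 1.05² × 162²) = 170.1; v² = 1.1025.
t = (170.1 − 0.0149)/1.1025 = 154 days (vs. the pure-advection estimate x/v = 154 d).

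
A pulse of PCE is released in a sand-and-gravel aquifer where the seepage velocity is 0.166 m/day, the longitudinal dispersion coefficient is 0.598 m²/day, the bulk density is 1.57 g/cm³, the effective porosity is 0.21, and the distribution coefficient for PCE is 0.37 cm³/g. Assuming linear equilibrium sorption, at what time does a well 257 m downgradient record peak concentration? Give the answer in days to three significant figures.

5750 days

Retardation factor R = 1 + ρ_b·K_d/n = 1 + 1.57 × 0.37/0.21 = 3.766.
Sorption retards both mechanisms: v_R = v/R = 0.04408 m/day, D_R = D/R = 0.1588 m²/day.
Peak time from v_R²t² + 2D_R t − x² = 0: t = (√(D_R² + v_R²x²) − D_R)/v_R².
√(D_R² + v_R²x²) = √(0.1588² + 0.04408² × 257²) = 11.33; v_R² = 0.001943.
t = (11.33 − 0.1588)/0.001943 = 5750 days.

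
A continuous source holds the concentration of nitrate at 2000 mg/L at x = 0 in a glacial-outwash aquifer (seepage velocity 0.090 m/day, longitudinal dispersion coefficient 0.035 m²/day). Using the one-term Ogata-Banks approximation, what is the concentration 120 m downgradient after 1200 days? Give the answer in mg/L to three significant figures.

For a continuous step input, C/C₀ ≈ ½·erfc((x−vt)/(2√(Dt))).
vt = 0.090 × 1200 = 108 m and 2√(Dt) = 2√(0.035 × 1200) = 12.96 m.
Argument (x−vt)/(2√(Dt)) = (120 − 108)/12.96 = 0.9259; ½·erfc(0.9259) = 0.09520.
C = 2000 × 0.09520 = 190 mg/L.

190 mg/L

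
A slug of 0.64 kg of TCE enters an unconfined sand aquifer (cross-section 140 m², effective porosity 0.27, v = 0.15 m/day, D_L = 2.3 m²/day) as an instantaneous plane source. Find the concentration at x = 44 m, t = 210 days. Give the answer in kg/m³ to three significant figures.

0.000200 kg/m³

For an instantaneous plane source, C(x,t) = M/(n_e·A·√(4πDt)) · exp(−(x−vt)²/(4Dt)), with n_e·A the pore (flow) area.
Plume center vt = 0.15 × 210 = 31.5 m, so the well at 44 m is 12.5 m downgradient of the peak.
√(4πDt) = 77.91 m, giving peak height M/(n_e·A·√(4πDt)) = 0.64/(0.27 × 140 × 77.91) = 0.0002173 kg/m³.
(x−vt)²/(4Dt) = (12.5)²/(4 × 2.3 × 210) = 0.08087; exp(−0.08087) = 0.9223.
C = 0.0002173 × 0.9223 = 0.000200 kg/m³.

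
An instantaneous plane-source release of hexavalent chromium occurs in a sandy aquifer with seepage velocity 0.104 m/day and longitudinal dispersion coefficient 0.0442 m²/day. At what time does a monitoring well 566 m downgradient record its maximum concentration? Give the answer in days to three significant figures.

5440 days

For the 1D instantaneous-source solution, setting ∂C/∂t = 0 at fixed x gives v²t² + 2Dt − x² = 0, so t = (√(D² + v²x²) − D)/v².
√(D² + v²x²) = √(0.0442² + 0.104² × 566²) = 58.86; v² = 0.010816.
t = (58.86 − 0.0442)/0.010816 = 5440 days (vs. the pure-advection estimate x/v = 5440 d).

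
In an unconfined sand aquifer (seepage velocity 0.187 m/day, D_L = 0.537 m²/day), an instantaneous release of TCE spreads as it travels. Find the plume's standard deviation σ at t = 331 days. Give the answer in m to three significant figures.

Dispersive spreading gives a Gaussian with σ² = 2Dt; advection only shifts the center.
σ = √(2 × 0.537 × 331) = 18.9 m.

18.9 m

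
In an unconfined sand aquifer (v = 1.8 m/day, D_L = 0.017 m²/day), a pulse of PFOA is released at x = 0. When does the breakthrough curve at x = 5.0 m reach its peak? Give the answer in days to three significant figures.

For the 1D instantaneous-source solution, setting ∂C/∂t = 0 at fixed x gives v²t² + 2Dt − x² = 0, so t = (√(D² + v²x²) − D)/v².
√(D² + v²x²) = √(0.017² + 1.8² × 5.0²) = 9.000; v² = 3.24.
t = (9.000 − 0.017)/3.24 = 2.77 days (vs. the pure-advection estimate x/v = 2.78 d).

2.77 days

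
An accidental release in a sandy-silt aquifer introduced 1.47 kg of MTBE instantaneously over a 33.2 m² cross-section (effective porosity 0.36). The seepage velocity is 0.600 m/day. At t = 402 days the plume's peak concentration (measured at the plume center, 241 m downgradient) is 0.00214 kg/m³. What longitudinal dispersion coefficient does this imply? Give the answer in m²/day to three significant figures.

0.654 m²/day

At the plume center C_max = M/(n_e·A·√(4πDt)), so D = M²/(4πt·(n_e·A·C_max)²).
n_e·A·C_max = 0.36 × 33.2 × 0.00214 = 0.02558 kg/m.
D = 1.47²/(4π × 402 × 0.02558²) = 0.654 m²/day.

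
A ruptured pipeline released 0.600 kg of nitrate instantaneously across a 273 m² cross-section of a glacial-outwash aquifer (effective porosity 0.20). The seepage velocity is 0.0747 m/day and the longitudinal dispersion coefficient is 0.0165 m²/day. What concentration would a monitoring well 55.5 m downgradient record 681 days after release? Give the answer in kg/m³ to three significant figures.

0.000574 kg/m³

For an instantaneous plane source, C(x,t) = M/(n_e·A·√(4πDt)) · exp(−(x−vt)²/(4Dt)), with n_e·A the pore (flow) area.
Plume center vt = 0.0747 × 681 = 50.8707 m, so the well at 55.5 m is 4.6293 m downgradient of the peak.
√(4πDt) = 11.88 m, giving peak height M/(n_e·A·√(4πDt)) = 0.600/(0.20 × 273 × 11.88) = 0.0009250 kg/m³.
(x−vt)²/(4Dt) = (4.6293)²/(4 × 0.0165 × 681) = 0.4768; exp(−0.4768) = 0.6208.
C = 0.0009250 × 0.6208 = 0.000574 kg/m³.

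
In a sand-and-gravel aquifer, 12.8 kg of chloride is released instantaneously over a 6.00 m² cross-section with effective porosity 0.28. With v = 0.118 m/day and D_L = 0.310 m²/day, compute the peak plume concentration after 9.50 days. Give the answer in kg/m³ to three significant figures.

1.25 kg/m³

The peak of an instantaneous 1D plume sits at x = vt; there the Gaussian factor is 1 and C_max = M/(n_e·A·√(4πDt)), where n_e·A is the pore area the mass is dissolved in.
√(4πDt) = √(4π × 0.310 × 9.50) = 6.083 m, so C_max = 12.8/(0.28 × 6.00 × 6.083) = 1.25 kg/m³.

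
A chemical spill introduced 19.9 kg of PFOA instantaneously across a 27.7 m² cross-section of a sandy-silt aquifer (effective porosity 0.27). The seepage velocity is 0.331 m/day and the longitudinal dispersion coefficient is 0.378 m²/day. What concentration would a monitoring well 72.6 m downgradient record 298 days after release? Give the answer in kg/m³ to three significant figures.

For an instantaneous plane source, C(x,t) = M/(n_e·A·√(4πDt)) · exp(−(x−vt)²/(4Dt)), with n_e·A the pore (flow) area.
Plume center vt = 0.331 × 298 = 98.638 m, so the well at 72.6 m is 26.038 m upgradient of the peak.
√(4πDt) = 37.62 m, giving peak height M/(n_e·A·√(4πDt)) = 19.9/(0.27 × 27.7 × 37.62) = 0.07073 kg/m³.
(x−vt)²/(4Dt) = (-26.038)²/(4 × 0.378 × 298) = 1.505; exp(−1.505) = 0.2220.
C = 0.07073 × 0.2220 = 0.0157 kg/m³.

0.0157 kg/m³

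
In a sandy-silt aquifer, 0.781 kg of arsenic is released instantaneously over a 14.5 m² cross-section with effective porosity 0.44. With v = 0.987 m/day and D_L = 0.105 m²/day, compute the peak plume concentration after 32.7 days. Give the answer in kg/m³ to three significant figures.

0.0186 kg/m³

The peak of an instantaneous 1D plume sits at x = vt; there the Gaussian factor is 1 and C_max = M/(n_e·A·√(4πDt)), where n_e·A is the pore area the mass is dissolved in.
√(4πDt) = √(4π × 0.105 × 32.7) = 6.569 m, so C_max = 0.781/(0.44 × 14.5 × 6.569) = 0.0186 kg/m³.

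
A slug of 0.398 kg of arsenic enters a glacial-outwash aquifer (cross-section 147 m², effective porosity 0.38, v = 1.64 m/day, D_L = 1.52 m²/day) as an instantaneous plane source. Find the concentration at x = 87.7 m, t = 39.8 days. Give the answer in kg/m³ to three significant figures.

3.23e-05 kg/m³

For an instantaneous plane source, C(x,t) = M/(n_e·A·√(4πDt)) · exp(−(x−vt)²/(4Dt)), with n_e·A the pore (flow) area.
Plume center vt = 1.64 × 39.8 = 65.272 m, so the well at 87.7 m is 22.428 m downgradient of the peak.
√(4πDt) = 27.57 m, giving peak height M/(n_e·A·√(4πDt)) = 0.398/(0.38 × 147 × 27.57) = 0.0002584 kg/m³.
(x−vt)²/(4Dt) = (22.428)²/(4 × 1.52 × 39.8) = 2.079; exp(−2.079) = 0.1251.
C = 0.0002584 × 0.1251 = 3.23e-05 kg/m³.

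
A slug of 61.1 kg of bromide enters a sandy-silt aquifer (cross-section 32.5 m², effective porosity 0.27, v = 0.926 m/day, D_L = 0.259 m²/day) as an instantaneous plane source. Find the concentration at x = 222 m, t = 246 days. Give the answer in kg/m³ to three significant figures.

0.216 kg/m³

For an instantaneous plane source, C(x,t) = M/(n_e·A·√(4πDt)) · exp(−(x−vt)²/(4Dt)), with n_e·A the pore (flow) area.
Plume center vt = 0.926 × 246 = 227.796 m, so the well at 222 m is 5.796 m upgradient of the peak.
√(4πDt) = 28.30 m, giving peak height M/(n_e·A·√(4πDt)) = 61.1/(0.27 × 32.5 × 28.30) = 0.2460 kg/m³.
(x−vt)²/(4Dt) = (-5.796)²/(4 × 0.259 × 246) = 0.1318; exp(−0.1318) = 0.8765.
C = 0.2460 × 0.8765 = 0.216 kg/m³.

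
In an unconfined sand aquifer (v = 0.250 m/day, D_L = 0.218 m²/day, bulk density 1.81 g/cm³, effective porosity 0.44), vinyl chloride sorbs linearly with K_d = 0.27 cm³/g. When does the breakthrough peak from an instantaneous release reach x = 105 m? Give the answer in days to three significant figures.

879 days

Retardation factor R = 1 + ρ_b·K_d/n = 1 + 1.81 × 0.27/0.44 = 2.111.
Sorption retards both mechanisms: v_R = v/R = 0.1184 m/day, D_R = D/R = 0.1033 m²/day.
Peak time from v_R²t² + 2D_R t − x² = 0: t = (√(D_R² + v_R²x²) − D_R)/v_R².
√(D_R² + v_R²x²) = √(0.1033² + 0.1184² × 105²) = 12.43; v_R² = 0.01402.
t = (12.43 − 0.1033)/0.01402 = 879 days.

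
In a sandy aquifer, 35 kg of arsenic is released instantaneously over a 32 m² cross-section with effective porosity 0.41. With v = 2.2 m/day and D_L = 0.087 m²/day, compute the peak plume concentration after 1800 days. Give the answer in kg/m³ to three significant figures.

0.0601 kg/m³

The peak of an instantaneous 1D plume sits at x = vt; there the Gaussian factor is 1 and C_max = M/(n_e·A·√(4πDt)), where n_e·A is the pore area the mass is dissolved in.
√(4πDt) = √(4π × 0.087 × 1800) = 44.36 m, so C_max = 35/(0.41 × 32 × 44.36) = 0.0601 kg/m³.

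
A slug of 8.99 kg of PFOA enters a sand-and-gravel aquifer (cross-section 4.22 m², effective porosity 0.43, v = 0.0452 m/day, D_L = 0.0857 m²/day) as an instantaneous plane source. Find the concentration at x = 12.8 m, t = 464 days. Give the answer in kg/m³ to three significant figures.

0.146 kg/m³

For an instantaneous plane source, C(x,t) = M/(n_e·A·√(4πDt)) · exp(−(x−vt)²/(4Dt)), with n_e·A the pore (flow) area.
Plume center vt = 0.0452 × 464 = 20.9728 m, so the well at 12.8 m is 8.1728 m upgradient of the peak.
√(4πDt) = 22.35 m, giving peak height M/(n_e·A·√(4πDt)) = 8.99/(0.43 × 4.22 × 22.35) = 0.2217 kg/m³.
(x−vt)²/(4Dt) = (-8.1728)²/(4 × 0.0857 × 464) = 0.4199; exp(−0.4199) = 0.6571.
C = 0.2217 × 0.6571 = 0.146 kg/m³.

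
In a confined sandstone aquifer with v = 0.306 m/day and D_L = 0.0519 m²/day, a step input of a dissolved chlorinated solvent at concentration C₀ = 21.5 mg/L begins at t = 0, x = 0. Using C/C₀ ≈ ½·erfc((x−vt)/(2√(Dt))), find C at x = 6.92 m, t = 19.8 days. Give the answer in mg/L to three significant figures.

5.89 mg/L

For a continuous step input, C/C₀ ≈ ½·erfc((x−vt)/(2√(Dt))).
vt = 0.306 × 19.8 = 6.0588 m and 2√(Dt) = 2√(0.0519 × 19.8) = 2.027 m.
Argument (x−vt)/(2√(Dt)) = (6.92 − 6.0588)/2.027 = 0.4249; ½·erfc(0.4249) = 0.2740.
C = 21.5 × 0.2740 = 5.89 mg/L.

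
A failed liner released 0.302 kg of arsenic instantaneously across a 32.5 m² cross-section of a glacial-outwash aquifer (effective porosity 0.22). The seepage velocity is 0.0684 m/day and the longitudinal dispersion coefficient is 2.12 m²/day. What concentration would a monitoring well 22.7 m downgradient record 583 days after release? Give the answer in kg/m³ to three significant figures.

For an instantaneous plane source, C(x,t) = M/(n_e·A·√(4πDt)) · exp(−(x−vt)²/(4Dt)), with n_e·A the pore (flow) area.
Plume center vt = 0.0684 × 583 = 39.8772 m, so the well at 22.7 m is 17.1772 m upgradient of the peak.
√(4πDt) = 124.6 m, giving peak height M/(n_e·A·√(4πDt)) = 0.302/(0.22 × 32.5 × 124.6) = 0.0003390 kg/m³.
(x−vt)²/(4Dt) = (-17.1772)²/(4 × 2.12 × 583) = 0.05968; exp(−0.05968) = 0.9421.
C = 0.0003390 × 0.9421 = 0.000319 kg/m³.

0.000319 kg/m³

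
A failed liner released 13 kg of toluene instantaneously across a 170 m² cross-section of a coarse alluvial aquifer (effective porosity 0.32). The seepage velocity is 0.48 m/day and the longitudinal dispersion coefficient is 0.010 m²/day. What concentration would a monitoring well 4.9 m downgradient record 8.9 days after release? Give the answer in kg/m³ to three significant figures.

0.0746 kg/m³

For an instantaneous plane source, C(x,t) = M/(n_e·A·√(4πDt)) · exp(−(x−vt)²/(4Dt)), with n_e·A the pore (flow) area.
Plume center vt = 0.48 × 8.9 = 4.272 m, so the well at 4.9 m is 0.628 m downgradient of the peak.
√(4πDt) = 1.058 m, giving peak height M/(n_e·A·√(4πDt)) = 13/(0.32 × 170 × 1.058) = 0.2259 kg/m³.
(x−vt)²/(4Dt) = (0.628)²/(4 × 0.010 × 8.9) = 1.108; exp(−1.108) = 0.3302.
C = 0.2259 × 0.3302 = 0.0746 kg/m³.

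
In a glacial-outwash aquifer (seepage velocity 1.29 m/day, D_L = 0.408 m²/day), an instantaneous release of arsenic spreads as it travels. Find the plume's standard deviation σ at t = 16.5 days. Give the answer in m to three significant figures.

3.67 m

Dispersive spreading gives a Gaussian with σ² = 2Dt; advection only shifts the center.
σ = √(2 × 0.408 × 16.5) = 3.67 m.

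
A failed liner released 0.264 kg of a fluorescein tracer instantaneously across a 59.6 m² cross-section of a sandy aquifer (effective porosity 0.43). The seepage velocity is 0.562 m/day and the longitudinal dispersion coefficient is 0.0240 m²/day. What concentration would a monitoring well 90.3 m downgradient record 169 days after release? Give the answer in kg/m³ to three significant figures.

0.000374 kg/m³

For an instantaneous plane source, C(x,t) = M/(n_e·A·√(4πDt)) · exp(−(x−vt)²/(4Dt)), with n_e·A the pore (flow) area.
Plume center vt = 0.562 × 169 = 94.978 m, so the well at 90.3 m is 4.678 m upgradient of the peak.
√(4πDt) = 7.139 m, giving peak height M/(n_e·A·√(4πDt)) = 0.264/(0.43 × 59.6 × 7.139) = 0.001443 kg/m³.
(x−vt)²/(4Dt) = (-4.678)²/(4 × 0.0240 × 169) = 1.349; exp(−1.349) = 0.2595.
C = 0.001443 × 0.2595 = 0.000374 kg/m³.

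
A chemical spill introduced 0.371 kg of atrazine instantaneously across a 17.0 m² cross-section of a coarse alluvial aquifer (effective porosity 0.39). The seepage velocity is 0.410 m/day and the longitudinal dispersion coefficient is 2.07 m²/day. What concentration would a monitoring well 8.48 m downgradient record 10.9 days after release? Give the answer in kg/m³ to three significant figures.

For an instantaneous plane source, C(x,t) = M/(n_e·A·√(4πDt)) · exp(−(x−vt)²/(4Dt)), with n_e·A the pore (flow) area.
Plume center vt = 0.410 × 10.9 = 4.469 m, so the well at 8.48 m is 4.011 m downgradient of the peak.
√(4πDt) = 16.84 m, giving peak height M/(n_e·A·√(4πDt)) = 0.371/(0.39 × 17.0 × 16.84) = 0.003323 kg/m³.
(x−vt)²/(4Dt) = (4.011)²/(4 × 2.07 × 10.9) = 0.1783; exp(−0.1783) = 0.8367.
C = 0.003323 × 0.8367 = 0.00278 kg/m³.

0.00278 kg/m³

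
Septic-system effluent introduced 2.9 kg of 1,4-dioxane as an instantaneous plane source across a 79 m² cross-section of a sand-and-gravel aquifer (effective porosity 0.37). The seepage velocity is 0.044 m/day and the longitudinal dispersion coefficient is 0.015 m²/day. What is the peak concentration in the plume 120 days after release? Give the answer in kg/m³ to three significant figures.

0.0209 kg/m³

The peak of an instantaneous 1D plume sits at x = vt; there the Gaussian factor is 1 and C_max = M/(n_e·A·√(4πDt)), where n_e·A is the pore area the mass is dissolved in.
√(4πDt) = √(4π × 0.015 × 120) = 4.756 m, so C_max = 2.9/(0.37 × 79 × 4.756) = 0.0209 kg/m³.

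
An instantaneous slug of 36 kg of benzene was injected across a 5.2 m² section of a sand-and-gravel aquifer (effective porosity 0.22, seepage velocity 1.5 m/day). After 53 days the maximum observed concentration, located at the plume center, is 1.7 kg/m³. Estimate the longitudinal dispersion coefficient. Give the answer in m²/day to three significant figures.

At the plume center C_max = M/(n_e·A·√(4πDt)), so D = M²/(4πt·(n_e·A·C_max)²).
n_e·A·C_max = 0.22 × 5.2 × 1.7 = 1.945 kg/m.
D = 36²/(4π × 53 × 1.945²) = 0.514 m²/day.

0.514 m²/day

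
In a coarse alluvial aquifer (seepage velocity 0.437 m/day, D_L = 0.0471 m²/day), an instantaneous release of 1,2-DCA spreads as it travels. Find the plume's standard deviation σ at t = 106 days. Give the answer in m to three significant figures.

3.16 m

Dispersive spreading gives a Gaussian with σ² = 2Dt; advection only shifts the center.
σ = √(2 × 0.0471 × 106) = 3.16 m.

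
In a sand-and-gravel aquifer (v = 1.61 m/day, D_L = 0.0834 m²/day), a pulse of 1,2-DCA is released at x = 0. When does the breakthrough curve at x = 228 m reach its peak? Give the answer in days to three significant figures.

For the 1D instantaneous-source solution, setting ∂C/∂t = 0 at fixed x gives v²t² + 2Dt − x² = 0, so t = (√(D² + v²x²) − D)/v².
√(D² + v²x²) = √(0.0834² + 1.61² × 228²) = 367.1; v² = 2.5921.
t = (367.1 − 0.0834)/2.5921 = 142 days (vs. the pure-advection estimate x/v = 142 d).

142 days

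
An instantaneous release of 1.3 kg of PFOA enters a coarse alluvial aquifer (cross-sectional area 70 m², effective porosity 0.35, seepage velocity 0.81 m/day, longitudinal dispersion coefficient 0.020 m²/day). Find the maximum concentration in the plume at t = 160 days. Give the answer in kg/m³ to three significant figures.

The peak of an instantaneous 1D plume sits at x = vt; there the Gaussian factor is 1 and C_max = M/(n_e·A·√(4πDt)), where n_e·A is the pore area the mass is dissolved in.
√(4πDt) = √(4π × 0.020 × 160) = 6.341 m, so C_max = 1.3/(0.35 × 70 × 6.341) = 0.00837 kg/m³.

0.00837 kg/m³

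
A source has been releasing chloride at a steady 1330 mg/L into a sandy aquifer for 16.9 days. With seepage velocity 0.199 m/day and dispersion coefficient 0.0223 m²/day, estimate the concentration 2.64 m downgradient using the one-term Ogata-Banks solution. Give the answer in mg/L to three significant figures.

1060 mg/L

For a continuous step input, C/C₀ ≈ ½·erfc((x−vt)/(2√(Dt))).
vt = 0.199 × 16.9 = 3.3631 m and 2√(Dt) = 2√(0.0223 × 16.9) = 1.228 m.
Argument (x−vt)/(2√(Dt)) = (2.64 − 3.3631)/1.228 = -0.5888; ½·erfc(-0.5888) = 0.7975.
C = 1330 × 0.7975 = 1060 mg/L.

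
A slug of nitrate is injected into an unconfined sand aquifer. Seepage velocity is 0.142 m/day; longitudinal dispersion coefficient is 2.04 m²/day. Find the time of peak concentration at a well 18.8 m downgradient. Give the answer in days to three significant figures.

For the 1D instantaneous-source solution, setting ∂C/∂t = 0 at fixed x gives v²t² + 2Dt − x² = 0, so t = (√(D² + v²x²) − D)/v².
√(D² + v²x²) = √(2.04² + 0.142² × 18.8²) = 3.360; v² = 0.020164.
t = (3.360 − 2.04)/0.020164 = 65.5 days (vs. the pure-advection estimate x/v = 132 d).

65.5 days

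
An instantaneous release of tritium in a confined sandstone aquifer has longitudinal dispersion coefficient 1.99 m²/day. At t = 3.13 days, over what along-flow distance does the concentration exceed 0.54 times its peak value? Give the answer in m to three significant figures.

The plume is Gaussian with σ = √(2Dt) = √(2 × 1.99 × 3.13) = 3.530 m.
C/C_peak = exp(−Δx²/(2σ²)) = 0.54 ⇒ Δx = σ·√(−2 ln 0.54) = 3.530 × 1.110 = 3.918 m.
Width = 2Δx = 7.84 m.

7.84 m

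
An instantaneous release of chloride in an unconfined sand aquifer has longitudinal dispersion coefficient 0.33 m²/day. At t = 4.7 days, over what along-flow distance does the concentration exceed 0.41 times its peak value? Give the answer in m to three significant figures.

4.70 m

The plume is Gaussian with σ = √(2Dt) = √(2 × 0.33 × 4.7) = 1.761 m.
C/C_peak = exp(−Δx²/(2σ²)) = 0.41 ⇒ Δx = σ·√(−2 ln 0.41) = 1.761 × 1.335 = 2.351 m.
Width = 2Δx = 4.70 m.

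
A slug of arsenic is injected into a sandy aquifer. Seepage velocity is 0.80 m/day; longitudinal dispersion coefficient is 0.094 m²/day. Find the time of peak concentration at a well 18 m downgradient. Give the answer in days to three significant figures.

For the 1D instantaneous-source solution, setting ∂C/∂t = 0 at fixed x gives v²t² + 2Dt − x² = 0, so t = (√(D² + v²x²) − D)/v².
√(D² + v²x²) = √(0.094² + 0.80² × 18²) = 14.40; v² = 0.64.
t = (14.40 − 0.094)/0.64 = 22.4 days (vs. the pure-advection estimate x/v = 22.5 d).

22.4 days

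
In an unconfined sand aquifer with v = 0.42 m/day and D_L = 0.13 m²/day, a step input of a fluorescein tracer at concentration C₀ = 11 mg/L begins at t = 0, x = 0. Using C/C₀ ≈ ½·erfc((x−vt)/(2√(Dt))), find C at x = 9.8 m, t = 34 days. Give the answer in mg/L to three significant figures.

10.3 mg/L

For a continuous step input, C/C₀ ≈ ½·erfc((x−vt)/(2√(Dt))).
vt = 0.42 × 34 = 14.28 m and 2√(Dt) = 2√(0.13 × 34) = 4.205 m.
Argument (x−vt)/(2√(Dt)) = (9.8 − 14.28)/4.205 = -1.065; ½·erfc(-1.065) = 0.9340.
C = 11 × 0.9340 = 10.3 mg/L.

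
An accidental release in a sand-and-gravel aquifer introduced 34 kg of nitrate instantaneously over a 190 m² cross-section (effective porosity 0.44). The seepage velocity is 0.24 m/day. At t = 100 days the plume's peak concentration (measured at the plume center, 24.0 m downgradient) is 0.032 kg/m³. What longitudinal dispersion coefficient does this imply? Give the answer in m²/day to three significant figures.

At the plume center C_max = M/(n_e·A·√(4πDt)), so D = M²/(4πt·(n_e·A·C_max)²).
n_e·A·C_max = 0.44 × 190 × 0.032 = 2.675 kg/m.
D = 34²/(4π × 100 × 2.675²) = 0.129 m²/day.

0.129 m²/day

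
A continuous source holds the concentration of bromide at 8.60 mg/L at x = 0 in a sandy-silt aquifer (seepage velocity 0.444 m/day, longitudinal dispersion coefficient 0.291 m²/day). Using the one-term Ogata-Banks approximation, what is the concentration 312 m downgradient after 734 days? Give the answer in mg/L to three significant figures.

6.44 mg/L

For a continuous step input, C/C₀ ≈ ½·erfc((x−vt)/(2√(Dt))).
vt = 0.444 × 734 = 325.896 m and 2√(Dt) = 2√(0.291 × 734) = 29.23 m.
Argument (x−vt)/(2√(Dt)) = (312 − 325.896)/29.23 = -0.4754; ½·erfc(-0.4754) = 0.7493.
C = 8.60 × 0.7493 = 6.44 mg/L.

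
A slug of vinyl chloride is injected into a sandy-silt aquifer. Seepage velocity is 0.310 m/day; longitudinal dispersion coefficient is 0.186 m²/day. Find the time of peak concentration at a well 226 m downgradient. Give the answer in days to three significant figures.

727 days

For the 1D instantaneous-source solution, setting ∂C/∂t = 0 at fixed x gives v²t² + 2Dt − x² = 0, so t = (√(D² + v²x²) − D)/v².
√(D² + v²x²) = √(0.186² + 0.310² × 226²) = 70.06; v² = 0.0961.
t = (70.06 − 0.186)/0.0961 = 727 days (vs. the pure-advection estimate x/v = 729 d).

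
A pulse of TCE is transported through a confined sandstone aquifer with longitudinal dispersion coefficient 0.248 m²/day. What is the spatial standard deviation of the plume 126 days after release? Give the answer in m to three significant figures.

7.91 m

Dispersive spreading gives a Gaussian with σ² = 2Dt; advection only shifts the center.
σ = √(2 × 0.248 × 126) = 7.91 m.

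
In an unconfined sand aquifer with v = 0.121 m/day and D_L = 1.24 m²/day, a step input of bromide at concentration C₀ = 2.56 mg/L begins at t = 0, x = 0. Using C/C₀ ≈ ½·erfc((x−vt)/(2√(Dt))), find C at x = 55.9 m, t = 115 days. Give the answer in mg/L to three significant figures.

For a continuous step input, C/C₀ ≈ ½·erfc((x−vt)/(2√(Dt))).
vt = 0.121 × 115 = 13.915 m and 2√(Dt) = 2√(1.24 × 115) = 23.88 m.
Argument (x−vt)/(2√(Dt)) = (55.9 − 13.915)/23.88 = 1.758; ½·erfc(1.758) = 0.006456.
C = 2.56 × 0.006456 = 0.0165 mg/L.

0.0165 mg/L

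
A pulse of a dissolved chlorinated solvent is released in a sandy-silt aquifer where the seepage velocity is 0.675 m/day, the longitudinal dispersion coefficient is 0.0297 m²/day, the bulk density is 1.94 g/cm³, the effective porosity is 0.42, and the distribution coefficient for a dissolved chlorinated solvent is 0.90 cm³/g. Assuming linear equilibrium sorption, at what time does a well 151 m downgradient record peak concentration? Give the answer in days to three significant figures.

Retardation factor R = 1 + ρ_b·K_d/n = 1 + 1.94 × 0.90/0.42 = 5.157.
Sorption retards both mechanisms: v_R = v/R = 0.1309 m/day, D_R = D/R = 0.005759 m²/day.
Peak time from v_R²t² + 2D_R t − x² = 0: t = (√(D_R² + v_R²x²) − D_R)/v_R².
√(D_R² + v_R²x²) = √(0.005759² + 0.1309² × 151²) = 19.77; v_R² = 0.01713.
t = (19.77 − 0.005759)/0.01713 = 1150 days.

1150 days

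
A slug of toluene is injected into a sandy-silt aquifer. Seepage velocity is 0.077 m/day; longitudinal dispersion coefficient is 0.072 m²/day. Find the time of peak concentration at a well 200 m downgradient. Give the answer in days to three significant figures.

For the 1D instantaneous-source solution, setting ∂C/∂t = 0 at fixed x gives v²t² + 2Dt − x² = 0, so t = (√(D² + v²x²) − D)/v².
√(D² + v²x²) = √(0.072² + 0.077² × 200²) = 15.40; v² = 0.005929.
t = (15.40 − 0.072)/0.005929 = 2590 days (vs. the pure-advection estimate x/v = 2600 d).

2590 days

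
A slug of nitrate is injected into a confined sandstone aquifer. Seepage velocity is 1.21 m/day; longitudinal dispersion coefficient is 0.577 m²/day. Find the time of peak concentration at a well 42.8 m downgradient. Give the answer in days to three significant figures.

For the 1D instantaneous-source solution, setting ∂C/∂t = 0 at fixed x gives v²t² + 2Dt − x² = 0, so t = (√(D² + v²x²) − D)/v².
√(D² + v²x²) = √(0.577² + 1.21² × 42.8²) = 51.79; v² = 1.4641.
t = (51.79 − 0.577)/1.4641 = 35.0 days (vs. the pure-advection estimate x/v = 35.4 d).

35.0 days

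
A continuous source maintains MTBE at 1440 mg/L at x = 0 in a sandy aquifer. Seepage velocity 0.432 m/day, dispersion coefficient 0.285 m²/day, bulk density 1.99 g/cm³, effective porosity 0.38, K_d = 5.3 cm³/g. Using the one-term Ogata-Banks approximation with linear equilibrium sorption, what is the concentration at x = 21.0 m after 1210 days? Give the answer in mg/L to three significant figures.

406 mg/L

Retardation factor R = 1 + ρ_b·K_d/n = 1 + 1.99 × 5.3/0.38 = 28.76.
Sorption retards both mechanisms: v_R = v/R = 0.01502 m/day, D_R = D/R = 0.009910 m²/day.
v_R·t = 0.01502 × 1210 = 18.1742 m; 2√(D_R t) = 6.926 m; argument = (21.0 − 18.1742)/6.926 = 0.4080.
C = C₀ × ½·erfc(0.4080) = 1440 × 0.2820 = 406 mg/L.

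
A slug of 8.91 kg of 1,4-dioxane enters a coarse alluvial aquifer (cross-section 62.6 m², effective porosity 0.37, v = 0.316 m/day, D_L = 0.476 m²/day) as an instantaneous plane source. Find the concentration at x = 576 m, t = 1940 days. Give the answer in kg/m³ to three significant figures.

0.00246 kg/m³

For an instantaneous plane source, C(x,t) = M/(n_e·A·√(4πDt)) · exp(−(x−vt)²/(4Dt)), with n_e·A the pore (flow) area.
Plume center vt = 0.316 × 1940 = 613.04 m, so the well at 576 m is 37.04 m upgradient of the peak.
√(4πDt) = 107.7 m, giving peak height M/(n_e·A·√(4πDt)) = 8.91/(0.37 × 62.6 × 107.7) = 0.003572 kg/m³.
(x−vt)²/(4Dt) = (-37.04)²/(4 × 0.476 × 1940) = 0.3714; exp(−0.3714) = 0.6898.
C = 0.003572 × 0.6898 = 0.00246 kg/m³.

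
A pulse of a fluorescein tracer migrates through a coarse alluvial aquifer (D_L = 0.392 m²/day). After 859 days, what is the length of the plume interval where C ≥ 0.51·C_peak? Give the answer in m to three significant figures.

The plume is Gaussian with σ = √(2Dt) = √(2 × 0.392 × 859) = 25.95 m.
C/C_peak = exp(−Δx²/(2σ²)) = 0.51 ⇒ Δx = σ·√(−2 ln 0.51) = 25.95 × 1.160 = 30.10 m.
Width = 2Δx = 60.2 m.

60.2 m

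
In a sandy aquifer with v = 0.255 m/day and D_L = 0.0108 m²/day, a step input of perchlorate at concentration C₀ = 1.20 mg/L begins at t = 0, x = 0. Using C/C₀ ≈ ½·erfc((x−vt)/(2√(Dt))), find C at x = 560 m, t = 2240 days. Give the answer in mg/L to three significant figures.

For a continuous step input, C/C₀ ≈ ½·erfc((x−vt)/(2√(Dt))).
vt = 0.255 × 2240 = 571.2 m and 2√(Dt) = 2√(0.0108 × 2240) = 9.837 m.
Argument (x−vt)/(2√(Dt)) = (560 − 571.2)/9.837 = -1.139; ½·erfc(-1.139) = 0.9464.
C = 1.20 × 0.9464 = 1.14 mg/L.

1.14 mg/L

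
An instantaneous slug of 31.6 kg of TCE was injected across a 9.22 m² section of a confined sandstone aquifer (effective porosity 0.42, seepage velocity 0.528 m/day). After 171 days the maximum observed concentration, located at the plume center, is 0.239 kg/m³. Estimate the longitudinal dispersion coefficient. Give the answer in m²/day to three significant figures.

0.543 m²/day

At the plume center C_max = M/(n_e·A·√(4πDt)), so D = M²/(4πt·(n_e·A·C_max)²).
n_e·A·C_max = 0.42 × 9.22 × 0.239 = 0.9255 kg/m.
D = 31.6²/(4π × 171 × 0.9255²) = 0.543 m²/day.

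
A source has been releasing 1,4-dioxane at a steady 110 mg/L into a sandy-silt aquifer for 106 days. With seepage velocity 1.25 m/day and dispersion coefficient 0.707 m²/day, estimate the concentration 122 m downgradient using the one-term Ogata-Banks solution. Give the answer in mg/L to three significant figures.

88.5 mg/L

For a continuous step input, C/C₀ ≈ ½·erfc((x−vt)/(2√(Dt))).
vt = 1.25 × 106 = 132.5 m and 2√(Dt) = 2√(0.707 × 106) = 17.31 m.
Argument (x−vt)/(2√(Dt)) = (122 − 132.5)/17.31 = -0.6066; ½·erfc(-0.6066) = 0.8045.
C = 110 × 0.8045 = 88.5 mg/L.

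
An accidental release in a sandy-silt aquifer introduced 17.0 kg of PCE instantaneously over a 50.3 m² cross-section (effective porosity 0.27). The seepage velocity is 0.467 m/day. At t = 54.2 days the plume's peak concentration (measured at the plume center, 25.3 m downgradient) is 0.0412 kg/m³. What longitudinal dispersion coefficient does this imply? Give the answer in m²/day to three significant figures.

1.36 m²/day

At the plume center C_max = M/(n_e·A·√(4πDt)), so D = M²/(4πt·(n_e·A·C_max)²).
n_e·A·C_max = 0.27 × 50.3 × 0.0412 = 0.5595 kg/m.
D = 17.0²/(4π × 54.2 × 0.5595²) = 1.36 m²/day.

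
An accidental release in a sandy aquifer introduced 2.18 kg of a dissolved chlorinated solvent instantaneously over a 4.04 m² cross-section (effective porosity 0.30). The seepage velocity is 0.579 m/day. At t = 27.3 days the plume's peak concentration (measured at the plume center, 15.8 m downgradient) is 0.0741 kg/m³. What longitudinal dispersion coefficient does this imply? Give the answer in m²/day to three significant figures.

1.72 m²/day

At the plume center C_max = M/(n_e·A·√(4πDt)), so D = M²/(4πt·(n_e·A·C_max)²).
n_e·A·C_max = 0.30 × 4.04 × 0.0741 = 0.08981 kg/m.
D = 2.18²/(4π × 27.3 × 0.08981²) = 1.72 m²/day.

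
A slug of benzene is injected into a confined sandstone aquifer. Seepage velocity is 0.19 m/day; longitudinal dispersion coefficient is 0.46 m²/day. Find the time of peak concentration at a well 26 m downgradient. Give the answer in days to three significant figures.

125 days

For the 1D instantaneous-source solution, setting ∂C/∂t = 0 at fixed x gives v²t² + 2Dt − x² = 0, so t = (√(D² + v²x²) − D)/v².
√(D² + v²x²) = √(0.46² + 0.19² × 26²) = 4.961; v² = 0.0361.
t = (4.961 − 0.46)/0.0361 = 125 days (vs. the pure-advection estimate x/v = 137 d).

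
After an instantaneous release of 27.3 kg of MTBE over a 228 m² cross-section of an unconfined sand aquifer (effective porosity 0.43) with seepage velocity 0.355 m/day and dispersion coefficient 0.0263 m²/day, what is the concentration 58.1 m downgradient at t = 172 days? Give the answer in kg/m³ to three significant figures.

0.0228 kg/m³

For an instantaneous plane source, C(x,t) = M/(n_e·A·√(4πDt)) · exp(−(x−vt)²/(4Dt)), with n_e·A the pore (flow) area.
Plume center vt = 0.355 × 172 = 61.06 m, so the well at 58.1 m is 2.96 m upgradient of the peak.
√(4πDt) = 7.540 m, giving peak height M/(n_e·A·√(4πDt)) = 27.3/(0.43 × 228 × 7.540) = 0.03693 kg/m³.
(x−vt)²/(4Dt) = (-2.96)²/(4 × 0.0263 × 172) = 0.4842; exp(−0.4842) = 0.6162.
C = 0.03693 × 0.6162 = 0.0228 kg/m³.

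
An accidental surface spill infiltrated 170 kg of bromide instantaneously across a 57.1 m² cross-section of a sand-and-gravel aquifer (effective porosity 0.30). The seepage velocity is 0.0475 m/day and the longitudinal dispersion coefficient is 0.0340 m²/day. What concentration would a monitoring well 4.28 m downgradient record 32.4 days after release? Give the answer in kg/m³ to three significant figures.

For an instantaneous plane source, C(x,t) = M/(n_e·A·√(4πDt)) · exp(−(x−vt)²/(4Dt)), with n_e·A the pore (flow) area.
Plume center vt = 0.0475 × 32.4 = 1.539 m, so the well at 4.28 m is 2.741 m downgradient of the peak.
√(4πDt) = 3.721 m, giving peak height M/(n_e·A·√(4πDt)) = 170/(0.30 × 57.1 × 3.721) = 2.667 kg/m³.
(x−vt)²/(4Dt) = (2.741)²/(4 × 0.0340 × 32.4) = 1.705; exp(−1.705) = 0.1818.
C = 2.667 × 0.1818 = 0.485 kg/m³.

0.485 kg/m³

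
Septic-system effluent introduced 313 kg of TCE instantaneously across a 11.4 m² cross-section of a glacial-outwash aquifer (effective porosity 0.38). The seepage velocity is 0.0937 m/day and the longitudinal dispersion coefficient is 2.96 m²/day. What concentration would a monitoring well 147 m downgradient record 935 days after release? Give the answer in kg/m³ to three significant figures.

For an instantaneous plane source, C(x,t) = M/(n_e·A·√(4πDt)) · exp(−(x−vt)²/(4Dt)), with n_e·A the pore (flow) area.
Plume center vt = 0.0937 × 935 = 87.6095 m, so the well at 147 m is 59.3905 m downgradient of the peak.
√(4πDt) = 186.5 m, giving peak height M/(n_e·A·√(4πDt)) = 313/(0.38 × 11.4 × 186.5) = 0.3874 kg/m³.
(x−vt)²/(4Dt) = (59.3905)²/(4 × 2.96 × 935) = 0.3186; exp(−0.3186) = 0.7272.
C = 0.3874 × 0.7272 = 0.282 kg/m³.

0.282 kg/m³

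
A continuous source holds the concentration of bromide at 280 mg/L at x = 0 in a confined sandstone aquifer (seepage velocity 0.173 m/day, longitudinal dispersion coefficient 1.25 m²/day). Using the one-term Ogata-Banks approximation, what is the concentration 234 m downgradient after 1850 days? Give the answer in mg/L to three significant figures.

For a continuous step input, C/C₀ ≈ ½·erfc((x−vt)/(2√(Dt))).
vt = 0.173 × 1850 = 320.05 m and 2√(Dt) = 2√(1.25 × 1850) = 96.18 m.
Argument (x−vt)/(2√(Dt)) = (234 − 320.05)/96.18 = -0.8947; ½·erfc(-0.8947) = 0.8971.
C = 280 × 0.8971 = 251 mg/L.

251 mg/L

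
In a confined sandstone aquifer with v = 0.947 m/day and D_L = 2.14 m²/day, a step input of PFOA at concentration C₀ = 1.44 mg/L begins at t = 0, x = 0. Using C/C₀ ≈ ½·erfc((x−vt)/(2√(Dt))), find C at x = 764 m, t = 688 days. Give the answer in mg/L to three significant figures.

0.0275 mg/L

For a continuous step input, C/C₀ ≈ ½·erfc((x−vt)/(2√(Dt))).
vt = 0.947 × 688 = 651.536 m and 2√(Dt) = 2√(2.14 × 688) = 76.74 m.
Argument (x−vt)/(2√(Dt)) = (764 − 651.536)/76.74 = 1.466; ½·erfc(1.466) = 0.01908.
C = 1.44 × 0.01908 = 0.0275 mg/L.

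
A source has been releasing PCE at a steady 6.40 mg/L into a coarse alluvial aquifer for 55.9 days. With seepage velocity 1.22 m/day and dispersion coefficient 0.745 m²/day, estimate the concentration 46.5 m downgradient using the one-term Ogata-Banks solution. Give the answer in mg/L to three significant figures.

6.34 mg/L

For a continuous step input, C/C₀ ≈ ½·erfc((x−vt)/(2√(Dt))).
vt = 1.22 × 55.9 = 68.198 m and 2√(Dt) = 2√(0.745 × 55.9) = 12.91 m.
Argument (x−vt)/(2√(Dt)) = (46.5 − 68.198)/12.91 = -1.681; ½·erfc(-1.681) = 0.9913.
C = 6.40 × 0.9913 = 6.34 mg/L.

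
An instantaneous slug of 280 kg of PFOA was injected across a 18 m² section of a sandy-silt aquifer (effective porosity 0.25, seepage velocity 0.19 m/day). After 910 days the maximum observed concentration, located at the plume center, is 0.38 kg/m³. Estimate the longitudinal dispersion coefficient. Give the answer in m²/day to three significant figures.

At the plume center C_max = M/(n_e·A·√(4πDt)), so D = M²/(4πt·(n_e·A·C_max)²).
n_e·A·C_max = 0.25 × 18 × 0.38 = 1.710 kg/m.
D = 280²/(4π × 910 × 1.710²) = 2.34 m²/day.

2.34 m²/day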